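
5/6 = 0.83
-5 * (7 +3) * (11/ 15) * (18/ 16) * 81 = -13365/ 4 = -3341.25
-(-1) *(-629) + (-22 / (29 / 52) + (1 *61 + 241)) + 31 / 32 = -339165 / 928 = -365.48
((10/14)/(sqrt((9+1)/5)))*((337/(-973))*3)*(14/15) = -337*sqrt(2)/973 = -0.49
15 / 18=5 / 6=0.83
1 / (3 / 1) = 1 / 3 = 0.33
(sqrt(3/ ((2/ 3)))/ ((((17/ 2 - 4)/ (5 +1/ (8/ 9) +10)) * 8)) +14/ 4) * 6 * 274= 17673 * sqrt(2)/ 16 +5754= 7316.09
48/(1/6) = 288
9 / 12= 3 / 4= 0.75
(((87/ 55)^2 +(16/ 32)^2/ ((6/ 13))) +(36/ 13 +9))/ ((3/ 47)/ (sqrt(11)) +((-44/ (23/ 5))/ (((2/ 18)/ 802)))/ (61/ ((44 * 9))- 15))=221039386312773706788/ 69395089012827146693215- 12013921795709920199 * sqrt(11)/ 3022850077398750509956445400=0.00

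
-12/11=-1.09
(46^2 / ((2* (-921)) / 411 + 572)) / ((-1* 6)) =-72473 / 116625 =-0.62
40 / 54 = 20 / 27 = 0.74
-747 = -747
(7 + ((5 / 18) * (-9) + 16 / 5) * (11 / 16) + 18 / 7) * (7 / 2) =11259 / 320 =35.18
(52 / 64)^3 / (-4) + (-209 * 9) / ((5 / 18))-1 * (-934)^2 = -879127.73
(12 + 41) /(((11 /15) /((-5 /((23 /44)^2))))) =-699600 /529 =-1322.50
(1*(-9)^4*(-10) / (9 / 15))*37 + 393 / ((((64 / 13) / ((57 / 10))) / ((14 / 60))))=-25893400503 / 6400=-4045843.83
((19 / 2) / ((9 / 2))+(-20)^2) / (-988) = -3619 / 8892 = -0.41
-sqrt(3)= -1.73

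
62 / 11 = 5.64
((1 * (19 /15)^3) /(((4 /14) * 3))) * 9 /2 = 48013 /4500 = 10.67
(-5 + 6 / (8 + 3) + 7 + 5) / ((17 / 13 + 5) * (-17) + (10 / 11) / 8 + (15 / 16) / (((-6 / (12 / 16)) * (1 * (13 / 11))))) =-138112 / 1962487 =-0.07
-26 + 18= -8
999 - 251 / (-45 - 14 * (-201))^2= 7659693388 / 7667361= 999.00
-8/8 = -1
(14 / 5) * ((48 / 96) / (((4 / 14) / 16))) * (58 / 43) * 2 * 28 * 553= 704088448 / 215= 3274829.99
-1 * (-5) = 5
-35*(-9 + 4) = 175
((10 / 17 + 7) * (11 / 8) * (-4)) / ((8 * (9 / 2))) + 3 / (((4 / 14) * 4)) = 299 / 204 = 1.47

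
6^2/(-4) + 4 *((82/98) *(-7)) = -227/7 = -32.43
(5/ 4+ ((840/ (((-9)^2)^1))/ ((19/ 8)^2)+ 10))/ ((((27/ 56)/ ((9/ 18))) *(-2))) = -3572065/ 526338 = -6.79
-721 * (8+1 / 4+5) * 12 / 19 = -114639 / 19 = -6033.63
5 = 5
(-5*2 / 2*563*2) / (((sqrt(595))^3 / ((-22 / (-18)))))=-12386*sqrt(595) / 637245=-0.47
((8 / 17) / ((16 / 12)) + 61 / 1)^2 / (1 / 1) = 1087849 / 289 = 3764.18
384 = 384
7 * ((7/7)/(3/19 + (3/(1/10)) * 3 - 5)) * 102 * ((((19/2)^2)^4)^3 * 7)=232598162724951967751987416090967001/13572767744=17137120969875484207798390.00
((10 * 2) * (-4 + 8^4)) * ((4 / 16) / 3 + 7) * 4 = 2318800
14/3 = 4.67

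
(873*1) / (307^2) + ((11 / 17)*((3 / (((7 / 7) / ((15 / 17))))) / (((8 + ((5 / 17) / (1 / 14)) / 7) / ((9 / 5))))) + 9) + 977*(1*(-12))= -2740357158225 / 233926018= -11714.63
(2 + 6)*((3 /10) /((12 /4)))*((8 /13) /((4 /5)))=8 /13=0.62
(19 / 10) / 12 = 19 / 120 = 0.16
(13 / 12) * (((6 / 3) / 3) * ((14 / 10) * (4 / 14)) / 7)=13 / 315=0.04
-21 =-21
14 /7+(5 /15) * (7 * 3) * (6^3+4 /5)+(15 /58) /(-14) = 6169501 /4060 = 1519.58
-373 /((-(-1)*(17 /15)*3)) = -1865 /17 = -109.71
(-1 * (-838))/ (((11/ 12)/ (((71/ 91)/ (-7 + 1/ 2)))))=-1427952/ 13013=-109.73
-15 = -15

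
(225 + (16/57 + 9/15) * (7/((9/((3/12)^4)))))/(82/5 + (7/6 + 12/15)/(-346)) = 25560015961/1862373312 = 13.72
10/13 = 0.77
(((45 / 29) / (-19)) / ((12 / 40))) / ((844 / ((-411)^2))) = -12669075 / 232522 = -54.49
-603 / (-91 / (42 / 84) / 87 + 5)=-52461 / 253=-207.36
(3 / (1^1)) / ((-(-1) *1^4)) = 3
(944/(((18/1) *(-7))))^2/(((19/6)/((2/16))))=55696/25137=2.22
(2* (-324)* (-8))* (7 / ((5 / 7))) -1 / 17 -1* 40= 4314867 / 85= 50763.14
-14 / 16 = -7 / 8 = -0.88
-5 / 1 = -5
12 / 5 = 2.40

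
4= 4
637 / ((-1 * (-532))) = 91 / 76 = 1.20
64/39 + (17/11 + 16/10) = 10267/2145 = 4.79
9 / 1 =9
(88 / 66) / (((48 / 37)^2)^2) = 1874161 / 3981312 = 0.47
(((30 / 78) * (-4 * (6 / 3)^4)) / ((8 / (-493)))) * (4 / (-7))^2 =315520 / 637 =495.32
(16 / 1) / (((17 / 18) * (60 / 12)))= 288 / 85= 3.39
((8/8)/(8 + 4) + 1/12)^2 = 1/36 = 0.03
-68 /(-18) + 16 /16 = 4.78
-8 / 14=-4 / 7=-0.57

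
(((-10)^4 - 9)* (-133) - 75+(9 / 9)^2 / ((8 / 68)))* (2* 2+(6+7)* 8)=-143517906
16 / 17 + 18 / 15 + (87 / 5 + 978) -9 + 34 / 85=16812 / 17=988.94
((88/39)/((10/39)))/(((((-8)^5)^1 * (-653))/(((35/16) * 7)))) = 539/85590016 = 0.00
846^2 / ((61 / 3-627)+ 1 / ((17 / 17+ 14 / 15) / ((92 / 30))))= -31133646 / 26321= -1182.84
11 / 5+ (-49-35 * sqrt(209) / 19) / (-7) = 5 * sqrt(209) / 19+ 46 / 5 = 13.00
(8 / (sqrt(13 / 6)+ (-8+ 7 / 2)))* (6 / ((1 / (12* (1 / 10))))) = -15552 / 1085 - 576* sqrt(78) / 1085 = -19.02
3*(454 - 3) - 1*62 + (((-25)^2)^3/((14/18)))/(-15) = -146475338/7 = -20925048.29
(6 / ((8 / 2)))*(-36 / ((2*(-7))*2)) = 27 / 14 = 1.93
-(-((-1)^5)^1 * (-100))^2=-10000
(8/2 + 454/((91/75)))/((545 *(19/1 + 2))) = 34414/1041495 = 0.03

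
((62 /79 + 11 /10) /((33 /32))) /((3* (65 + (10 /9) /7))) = 166768 /17836225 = 0.01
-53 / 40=-1.32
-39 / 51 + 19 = 310 / 17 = 18.24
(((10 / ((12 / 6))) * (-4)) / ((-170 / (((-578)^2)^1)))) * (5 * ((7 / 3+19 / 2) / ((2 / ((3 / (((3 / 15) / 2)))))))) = 34882300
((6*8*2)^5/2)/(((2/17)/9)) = 311880056832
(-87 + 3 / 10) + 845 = 7583 / 10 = 758.30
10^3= 1000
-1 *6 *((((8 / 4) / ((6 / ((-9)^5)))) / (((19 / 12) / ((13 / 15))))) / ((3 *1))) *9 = 18423288 / 95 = 193929.35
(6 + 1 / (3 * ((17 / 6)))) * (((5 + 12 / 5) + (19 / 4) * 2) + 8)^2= 1612026 / 425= 3793.00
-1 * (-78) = 78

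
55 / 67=0.82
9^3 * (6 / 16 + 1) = 8019 / 8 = 1002.38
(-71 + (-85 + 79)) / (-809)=77 / 809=0.10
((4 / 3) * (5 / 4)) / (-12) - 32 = -1157 / 36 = -32.14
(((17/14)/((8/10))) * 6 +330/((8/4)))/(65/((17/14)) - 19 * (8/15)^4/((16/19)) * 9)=4.69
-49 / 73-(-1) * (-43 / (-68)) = -193 / 4964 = -0.04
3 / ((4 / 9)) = 27 / 4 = 6.75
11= 11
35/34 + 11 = 409/34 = 12.03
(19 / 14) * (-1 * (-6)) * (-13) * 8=-5928 / 7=-846.86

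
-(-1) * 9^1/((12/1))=3/4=0.75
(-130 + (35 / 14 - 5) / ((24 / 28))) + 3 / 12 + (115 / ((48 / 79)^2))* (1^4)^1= 412051 / 2304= 178.84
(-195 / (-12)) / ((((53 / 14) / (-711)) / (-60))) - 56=9702182 / 53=183060.04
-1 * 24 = -24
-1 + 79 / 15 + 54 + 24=1234 / 15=82.27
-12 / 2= -6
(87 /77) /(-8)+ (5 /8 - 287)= -88247 /308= -286.52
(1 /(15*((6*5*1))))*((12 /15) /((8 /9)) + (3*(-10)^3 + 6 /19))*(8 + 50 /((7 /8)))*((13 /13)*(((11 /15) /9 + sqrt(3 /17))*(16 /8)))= -759692*sqrt(51) /14875 - 8356612 /118125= -435.47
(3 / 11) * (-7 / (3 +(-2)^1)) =-21 / 11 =-1.91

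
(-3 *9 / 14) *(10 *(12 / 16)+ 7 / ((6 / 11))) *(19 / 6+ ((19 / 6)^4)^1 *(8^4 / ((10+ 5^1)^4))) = -5654393597 / 12757500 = -443.22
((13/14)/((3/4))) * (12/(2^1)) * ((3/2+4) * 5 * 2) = 2860/7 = 408.57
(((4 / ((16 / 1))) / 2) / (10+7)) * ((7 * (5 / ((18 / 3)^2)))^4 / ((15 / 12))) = 300125 / 57106944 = 0.01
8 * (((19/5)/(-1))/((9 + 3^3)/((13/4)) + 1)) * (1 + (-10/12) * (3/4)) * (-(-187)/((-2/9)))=1247103/1570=794.33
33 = 33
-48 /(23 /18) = -864 /23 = -37.57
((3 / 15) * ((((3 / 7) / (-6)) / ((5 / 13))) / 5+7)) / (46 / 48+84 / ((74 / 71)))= 1082028 / 63366625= 0.02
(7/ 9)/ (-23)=-7/ 207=-0.03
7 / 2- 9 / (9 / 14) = -21 / 2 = -10.50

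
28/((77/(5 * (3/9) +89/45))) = 656/495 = 1.33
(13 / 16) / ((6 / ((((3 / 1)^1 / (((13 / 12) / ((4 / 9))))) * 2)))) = 1 / 3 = 0.33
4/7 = 0.57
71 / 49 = 1.45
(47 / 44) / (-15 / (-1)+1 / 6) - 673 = -1347205 / 2002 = -672.93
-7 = -7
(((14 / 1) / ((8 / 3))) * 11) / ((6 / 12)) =231 / 2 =115.50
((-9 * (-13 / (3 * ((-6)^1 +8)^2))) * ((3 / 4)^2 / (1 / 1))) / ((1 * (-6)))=-117 / 128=-0.91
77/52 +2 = 181/52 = 3.48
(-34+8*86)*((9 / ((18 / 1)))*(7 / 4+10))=15369 / 4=3842.25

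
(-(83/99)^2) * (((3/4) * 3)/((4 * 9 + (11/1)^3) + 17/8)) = -13778/11927817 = -0.00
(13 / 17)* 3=39 / 17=2.29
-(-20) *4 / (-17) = -80 / 17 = -4.71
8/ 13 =0.62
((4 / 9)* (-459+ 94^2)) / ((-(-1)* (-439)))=-33508 / 3951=-8.48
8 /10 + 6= 34 /5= 6.80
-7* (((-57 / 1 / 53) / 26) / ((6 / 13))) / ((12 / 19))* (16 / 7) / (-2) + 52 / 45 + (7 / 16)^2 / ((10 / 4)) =29581 / 305280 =0.10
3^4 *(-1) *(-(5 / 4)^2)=2025 / 16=126.56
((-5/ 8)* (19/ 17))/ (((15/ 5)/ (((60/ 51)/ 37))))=-475/ 64158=-0.01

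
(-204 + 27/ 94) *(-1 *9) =172341/ 94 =1833.41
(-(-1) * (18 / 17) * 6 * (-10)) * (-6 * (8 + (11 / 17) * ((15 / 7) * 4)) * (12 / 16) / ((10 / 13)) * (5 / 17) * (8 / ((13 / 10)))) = 313372800 / 34391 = 9112.06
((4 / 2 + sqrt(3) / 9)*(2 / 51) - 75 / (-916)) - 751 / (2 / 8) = -140327375 / 46716 + 2*sqrt(3) / 459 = -3003.83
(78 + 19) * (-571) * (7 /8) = -387709 /8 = -48463.62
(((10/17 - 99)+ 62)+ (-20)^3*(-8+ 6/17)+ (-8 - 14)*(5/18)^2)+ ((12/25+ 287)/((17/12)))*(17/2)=4328134163/68850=62863.24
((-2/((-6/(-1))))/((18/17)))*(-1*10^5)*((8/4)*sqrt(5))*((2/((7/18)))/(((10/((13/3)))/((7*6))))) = 17680000*sqrt(5)/3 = 13177893.95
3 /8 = 0.38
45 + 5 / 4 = 185 / 4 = 46.25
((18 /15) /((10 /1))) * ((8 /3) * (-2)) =-16 /25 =-0.64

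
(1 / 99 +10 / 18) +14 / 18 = 133 / 99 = 1.34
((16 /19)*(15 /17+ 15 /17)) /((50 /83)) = 3984 /1615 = 2.47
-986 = -986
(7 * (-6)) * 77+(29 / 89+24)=-285661 / 89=-3209.67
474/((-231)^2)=0.01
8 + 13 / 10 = 93 / 10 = 9.30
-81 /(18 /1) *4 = -18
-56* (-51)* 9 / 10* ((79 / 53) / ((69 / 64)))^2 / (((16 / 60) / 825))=22586947891200 / 1485961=15200229.27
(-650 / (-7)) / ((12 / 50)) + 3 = 8188 / 21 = 389.90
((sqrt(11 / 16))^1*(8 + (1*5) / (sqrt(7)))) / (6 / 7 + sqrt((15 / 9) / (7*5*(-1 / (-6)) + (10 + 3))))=-49*sqrt(12430) / 1789 - 35*sqrt(87010) / 14312 + 1695*sqrt(77) / 7156 + 4746*sqrt(11) / 1789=7.10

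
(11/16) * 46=31.62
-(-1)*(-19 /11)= -19 /11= -1.73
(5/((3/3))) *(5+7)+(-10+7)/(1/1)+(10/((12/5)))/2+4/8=715/12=59.58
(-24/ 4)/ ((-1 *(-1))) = -6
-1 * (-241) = 241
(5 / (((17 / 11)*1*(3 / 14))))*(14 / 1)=10780 / 51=211.37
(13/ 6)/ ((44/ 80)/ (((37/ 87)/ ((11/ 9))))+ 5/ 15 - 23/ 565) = 108706/ 93985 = 1.16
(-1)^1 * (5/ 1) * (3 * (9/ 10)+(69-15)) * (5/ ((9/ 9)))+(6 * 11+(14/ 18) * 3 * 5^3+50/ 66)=-69899/ 66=-1059.08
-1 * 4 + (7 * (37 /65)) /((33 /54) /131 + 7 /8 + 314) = -769742812 /193046425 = -3.99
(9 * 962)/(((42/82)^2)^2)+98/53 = 144076368028/1145277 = 125800.46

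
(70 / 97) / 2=35 / 97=0.36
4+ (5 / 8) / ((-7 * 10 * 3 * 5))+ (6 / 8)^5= 455531 / 107520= 4.24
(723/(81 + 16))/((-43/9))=-1.56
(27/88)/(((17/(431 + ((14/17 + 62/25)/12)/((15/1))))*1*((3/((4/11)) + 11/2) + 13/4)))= 12364839/27021500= 0.46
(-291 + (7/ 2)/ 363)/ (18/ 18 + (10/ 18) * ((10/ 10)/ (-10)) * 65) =633777/ 5687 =111.44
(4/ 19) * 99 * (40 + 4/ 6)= 16104/ 19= 847.58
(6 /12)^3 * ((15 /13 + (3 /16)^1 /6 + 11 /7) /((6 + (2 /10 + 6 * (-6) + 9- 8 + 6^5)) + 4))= 40135 /902859776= 0.00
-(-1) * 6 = 6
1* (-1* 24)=-24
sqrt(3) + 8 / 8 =1 + sqrt(3) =2.73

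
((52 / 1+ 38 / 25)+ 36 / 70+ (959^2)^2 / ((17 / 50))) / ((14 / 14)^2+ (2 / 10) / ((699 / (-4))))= 2490536110097.31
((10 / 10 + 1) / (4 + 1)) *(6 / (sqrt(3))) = 4 *sqrt(3) / 5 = 1.39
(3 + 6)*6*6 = 324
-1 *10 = -10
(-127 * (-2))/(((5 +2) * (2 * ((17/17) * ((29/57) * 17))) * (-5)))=-7239/17255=-0.42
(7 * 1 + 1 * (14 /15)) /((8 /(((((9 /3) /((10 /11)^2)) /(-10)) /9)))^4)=0.00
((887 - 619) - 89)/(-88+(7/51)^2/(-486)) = -226271394/111239617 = -2.03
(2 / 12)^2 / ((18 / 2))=1 / 324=0.00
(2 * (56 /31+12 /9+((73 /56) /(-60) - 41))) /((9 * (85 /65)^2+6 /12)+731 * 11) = -222279109 /23637627720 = -0.01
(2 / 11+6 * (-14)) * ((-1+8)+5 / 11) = -75604 / 121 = -624.83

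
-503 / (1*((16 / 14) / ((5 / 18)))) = -17605 / 144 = -122.26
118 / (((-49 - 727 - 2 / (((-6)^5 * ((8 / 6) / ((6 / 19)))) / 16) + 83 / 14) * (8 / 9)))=-1906821 / 11061292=-0.17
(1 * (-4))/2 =-2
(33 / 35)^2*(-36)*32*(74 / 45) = -10315008 / 6125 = -1684.08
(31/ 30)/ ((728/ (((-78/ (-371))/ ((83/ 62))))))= 0.00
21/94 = 0.22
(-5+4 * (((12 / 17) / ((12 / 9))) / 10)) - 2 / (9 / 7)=-4853 / 765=-6.34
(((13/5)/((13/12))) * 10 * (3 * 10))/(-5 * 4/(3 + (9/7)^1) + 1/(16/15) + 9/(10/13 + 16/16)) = 794880/1499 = 530.27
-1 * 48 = -48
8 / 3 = 2.67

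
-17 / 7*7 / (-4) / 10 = 17 / 40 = 0.42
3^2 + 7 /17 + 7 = 279 /17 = 16.41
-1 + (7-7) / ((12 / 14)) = -1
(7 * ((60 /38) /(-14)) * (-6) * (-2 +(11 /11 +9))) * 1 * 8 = 5760 /19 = 303.16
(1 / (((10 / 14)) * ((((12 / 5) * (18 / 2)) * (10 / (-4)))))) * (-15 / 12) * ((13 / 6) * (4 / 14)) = 13 / 648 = 0.02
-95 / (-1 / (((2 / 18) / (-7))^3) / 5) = -475 / 250047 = -0.00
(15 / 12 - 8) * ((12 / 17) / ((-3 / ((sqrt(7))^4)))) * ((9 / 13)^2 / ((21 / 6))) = 10.66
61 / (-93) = -61 / 93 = -0.66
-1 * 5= -5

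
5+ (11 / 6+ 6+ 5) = 107 / 6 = 17.83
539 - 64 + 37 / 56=475.66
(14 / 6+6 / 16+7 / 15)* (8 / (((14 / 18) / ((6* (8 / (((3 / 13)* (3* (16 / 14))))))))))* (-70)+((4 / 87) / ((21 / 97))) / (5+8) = -3293883296 / 23751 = -138683.98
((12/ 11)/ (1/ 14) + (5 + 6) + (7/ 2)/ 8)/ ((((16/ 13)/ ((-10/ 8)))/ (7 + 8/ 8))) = -305565/ 1408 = -217.02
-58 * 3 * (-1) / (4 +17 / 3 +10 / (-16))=4176 / 217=19.24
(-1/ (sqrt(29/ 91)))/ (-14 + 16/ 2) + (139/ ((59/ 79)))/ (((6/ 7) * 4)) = sqrt(2639)/ 174 + 76867/ 1416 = 54.58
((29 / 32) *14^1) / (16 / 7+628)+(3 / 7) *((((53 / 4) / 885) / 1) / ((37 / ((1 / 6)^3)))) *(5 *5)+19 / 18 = 31330286749 / 29125341504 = 1.08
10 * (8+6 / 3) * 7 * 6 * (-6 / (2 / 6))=-75600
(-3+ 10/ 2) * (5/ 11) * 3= 30/ 11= 2.73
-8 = -8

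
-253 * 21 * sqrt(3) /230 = -231 * sqrt(3) /10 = -40.01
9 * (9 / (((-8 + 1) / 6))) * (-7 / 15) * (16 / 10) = 1296 / 25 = 51.84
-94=-94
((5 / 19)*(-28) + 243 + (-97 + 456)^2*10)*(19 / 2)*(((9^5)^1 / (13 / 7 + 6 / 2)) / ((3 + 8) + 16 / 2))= 10123541781381 / 1292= 7835558654.32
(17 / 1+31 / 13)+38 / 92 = 11839 / 598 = 19.80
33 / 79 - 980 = -77387 / 79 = -979.58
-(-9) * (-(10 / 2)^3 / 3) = -375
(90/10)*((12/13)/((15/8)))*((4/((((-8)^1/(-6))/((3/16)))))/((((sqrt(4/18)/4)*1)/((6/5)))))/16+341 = 342.59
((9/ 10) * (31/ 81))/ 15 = 31/ 1350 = 0.02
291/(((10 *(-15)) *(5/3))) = -291/250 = -1.16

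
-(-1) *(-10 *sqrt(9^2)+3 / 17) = -1527 / 17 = -89.82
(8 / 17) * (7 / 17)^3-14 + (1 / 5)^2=-29080229 / 2088025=-13.93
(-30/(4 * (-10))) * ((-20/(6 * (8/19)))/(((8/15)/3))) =-4275/128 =-33.40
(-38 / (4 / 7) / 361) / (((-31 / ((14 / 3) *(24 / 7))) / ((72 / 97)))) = 4032 / 57133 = 0.07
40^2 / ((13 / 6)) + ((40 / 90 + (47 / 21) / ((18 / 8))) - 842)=-250858 / 2457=-102.10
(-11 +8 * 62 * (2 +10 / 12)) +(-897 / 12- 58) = 15139 / 12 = 1261.58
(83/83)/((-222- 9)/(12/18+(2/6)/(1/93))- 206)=-0.00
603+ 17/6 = 3635/6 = 605.83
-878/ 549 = -1.60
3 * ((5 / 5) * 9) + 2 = 29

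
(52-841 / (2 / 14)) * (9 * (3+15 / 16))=-3308445 / 16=-206777.81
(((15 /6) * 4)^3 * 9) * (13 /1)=117000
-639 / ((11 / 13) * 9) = -923 / 11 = -83.91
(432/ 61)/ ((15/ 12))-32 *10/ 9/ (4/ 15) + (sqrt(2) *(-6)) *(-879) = -116816/ 915 + 5274 *sqrt(2) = 7330.89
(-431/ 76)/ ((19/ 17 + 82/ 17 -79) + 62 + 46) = -7327/ 45144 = -0.16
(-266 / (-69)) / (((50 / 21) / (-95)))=-17689 / 115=-153.82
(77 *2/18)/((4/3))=77/12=6.42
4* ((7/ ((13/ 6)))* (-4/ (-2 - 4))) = 112/ 13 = 8.62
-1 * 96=-96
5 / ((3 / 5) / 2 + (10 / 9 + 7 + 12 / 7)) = 3150 / 6379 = 0.49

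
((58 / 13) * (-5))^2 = 84100 / 169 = 497.63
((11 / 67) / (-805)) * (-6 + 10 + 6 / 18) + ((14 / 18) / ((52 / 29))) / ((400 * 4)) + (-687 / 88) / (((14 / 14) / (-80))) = 624.54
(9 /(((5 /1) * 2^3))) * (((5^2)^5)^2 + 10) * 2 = 171661376953143 /4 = 42915344238285.75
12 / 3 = 4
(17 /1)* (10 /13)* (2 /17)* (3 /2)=30 /13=2.31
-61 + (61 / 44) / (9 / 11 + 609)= -1636691 / 26832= -61.00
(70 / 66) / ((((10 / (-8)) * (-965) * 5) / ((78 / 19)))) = 728 / 1008425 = 0.00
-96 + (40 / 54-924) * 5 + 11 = -126935 / 27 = -4701.30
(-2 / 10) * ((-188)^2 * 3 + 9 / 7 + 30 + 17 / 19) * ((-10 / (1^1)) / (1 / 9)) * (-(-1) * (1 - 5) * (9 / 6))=-1523505888 / 133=-11454931.49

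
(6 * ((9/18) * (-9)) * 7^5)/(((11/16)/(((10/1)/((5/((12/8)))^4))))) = -73513818/1375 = -53464.59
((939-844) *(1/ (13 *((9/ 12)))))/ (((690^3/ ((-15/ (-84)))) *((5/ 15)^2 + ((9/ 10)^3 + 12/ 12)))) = 475/ 165026605653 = 0.00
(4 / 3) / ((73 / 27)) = 36 / 73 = 0.49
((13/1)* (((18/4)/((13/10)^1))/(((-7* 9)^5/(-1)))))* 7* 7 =5/2250423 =0.00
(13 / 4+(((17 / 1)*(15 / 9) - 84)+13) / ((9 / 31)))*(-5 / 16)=77605 / 1728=44.91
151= 151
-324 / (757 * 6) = -0.07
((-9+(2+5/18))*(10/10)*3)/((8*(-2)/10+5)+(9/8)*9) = -1.49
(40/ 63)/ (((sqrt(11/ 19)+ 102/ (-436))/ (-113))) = -42961696 * sqrt(209)/ 5964147 - 63654256/ 1988049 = -136.16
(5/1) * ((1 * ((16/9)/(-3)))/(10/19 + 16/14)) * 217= -1154440/2997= -385.20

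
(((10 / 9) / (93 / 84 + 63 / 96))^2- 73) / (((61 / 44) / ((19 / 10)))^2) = -6412777732196 / 47026091025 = -136.37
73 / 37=1.97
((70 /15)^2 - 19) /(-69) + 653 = 652.96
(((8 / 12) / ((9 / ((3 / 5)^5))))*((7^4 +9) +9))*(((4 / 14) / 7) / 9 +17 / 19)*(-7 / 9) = -7290866 / 748125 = -9.75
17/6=2.83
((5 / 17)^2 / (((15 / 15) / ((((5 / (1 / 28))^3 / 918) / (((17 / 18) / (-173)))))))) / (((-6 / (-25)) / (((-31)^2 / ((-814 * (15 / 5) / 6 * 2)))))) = 71280973750000 / 305937423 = 232992.01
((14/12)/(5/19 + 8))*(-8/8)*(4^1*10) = -2660/471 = -5.65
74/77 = 0.96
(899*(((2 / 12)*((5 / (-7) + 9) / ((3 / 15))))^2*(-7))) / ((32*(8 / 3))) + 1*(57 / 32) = -18891899 / 5376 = -3514.12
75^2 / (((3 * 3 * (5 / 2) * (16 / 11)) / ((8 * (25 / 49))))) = 34375 / 49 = 701.53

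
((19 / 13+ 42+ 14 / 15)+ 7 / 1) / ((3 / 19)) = 325.50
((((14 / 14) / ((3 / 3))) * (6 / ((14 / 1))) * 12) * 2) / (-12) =-6 / 7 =-0.86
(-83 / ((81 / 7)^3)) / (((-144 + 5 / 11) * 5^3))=313159 / 104893167375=0.00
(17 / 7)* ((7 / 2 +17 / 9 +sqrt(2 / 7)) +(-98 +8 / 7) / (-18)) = 17* sqrt(14) / 49 +23069 / 882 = 27.45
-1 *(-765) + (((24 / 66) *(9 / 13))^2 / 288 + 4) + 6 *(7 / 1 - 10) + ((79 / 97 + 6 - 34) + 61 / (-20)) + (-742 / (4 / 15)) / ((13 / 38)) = -294069542903 / 39671060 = -7412.70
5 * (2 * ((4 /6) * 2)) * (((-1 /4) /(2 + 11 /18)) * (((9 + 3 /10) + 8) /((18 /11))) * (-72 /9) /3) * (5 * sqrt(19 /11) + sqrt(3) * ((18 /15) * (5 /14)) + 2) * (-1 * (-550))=8373200 * sqrt(3) /987 + 16746400 /423 + 3806000 * sqrt(209) /423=184360.74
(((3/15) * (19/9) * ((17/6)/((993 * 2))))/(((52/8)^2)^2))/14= 646/26801213985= 0.00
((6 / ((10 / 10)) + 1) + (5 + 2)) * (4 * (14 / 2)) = 392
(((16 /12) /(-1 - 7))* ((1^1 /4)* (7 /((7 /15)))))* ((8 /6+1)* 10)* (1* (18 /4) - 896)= 312025 /24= 13001.04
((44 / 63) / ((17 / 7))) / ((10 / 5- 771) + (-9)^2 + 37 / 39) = -572 / 1366545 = -0.00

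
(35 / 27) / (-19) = -35 / 513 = -0.07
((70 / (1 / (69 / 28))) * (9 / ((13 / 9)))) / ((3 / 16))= 74520 / 13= 5732.31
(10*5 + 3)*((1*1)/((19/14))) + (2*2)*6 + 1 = 1217/19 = 64.05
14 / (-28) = -1 / 2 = -0.50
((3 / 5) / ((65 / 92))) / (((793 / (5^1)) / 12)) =3312 / 51545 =0.06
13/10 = 1.30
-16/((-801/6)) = 32/267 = 0.12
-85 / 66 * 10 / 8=-425 / 264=-1.61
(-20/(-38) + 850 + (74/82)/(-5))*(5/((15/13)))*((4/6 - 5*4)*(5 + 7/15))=-4994642276/12825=-389445.79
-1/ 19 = -0.05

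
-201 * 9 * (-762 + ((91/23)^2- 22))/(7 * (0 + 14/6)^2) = 19292985/529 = 36470.67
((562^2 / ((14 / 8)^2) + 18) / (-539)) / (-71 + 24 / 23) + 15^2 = 9677693153 / 42495299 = 227.74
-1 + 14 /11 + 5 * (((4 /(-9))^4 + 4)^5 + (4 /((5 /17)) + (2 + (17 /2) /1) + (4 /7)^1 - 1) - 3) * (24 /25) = 41027498037152571505442243 /7801168669561529313975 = 5259.15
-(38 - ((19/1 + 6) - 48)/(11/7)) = -579/11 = -52.64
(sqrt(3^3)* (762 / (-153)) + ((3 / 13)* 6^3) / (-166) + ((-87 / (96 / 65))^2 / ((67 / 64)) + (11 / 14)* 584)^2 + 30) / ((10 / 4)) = 173025939021666699 / 30379253632 - 508* sqrt(3) / 85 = 5695519.27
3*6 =18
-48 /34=-24 /17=-1.41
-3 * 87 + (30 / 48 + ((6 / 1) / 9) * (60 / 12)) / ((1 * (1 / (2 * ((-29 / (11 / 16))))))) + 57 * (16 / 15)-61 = -595.14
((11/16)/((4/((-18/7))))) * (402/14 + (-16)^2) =-197307/1568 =-125.83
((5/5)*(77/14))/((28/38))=7.46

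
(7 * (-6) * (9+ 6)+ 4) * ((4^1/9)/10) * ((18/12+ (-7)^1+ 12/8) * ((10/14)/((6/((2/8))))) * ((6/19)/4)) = 313/1197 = 0.26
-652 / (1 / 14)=-9128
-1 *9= -9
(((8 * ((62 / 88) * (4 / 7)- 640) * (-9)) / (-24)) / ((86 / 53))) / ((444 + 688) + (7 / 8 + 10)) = -31322364 / 30272473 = -1.03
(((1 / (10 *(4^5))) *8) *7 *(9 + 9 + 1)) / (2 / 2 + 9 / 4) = 133 / 4160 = 0.03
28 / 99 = 0.28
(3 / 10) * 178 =267 / 5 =53.40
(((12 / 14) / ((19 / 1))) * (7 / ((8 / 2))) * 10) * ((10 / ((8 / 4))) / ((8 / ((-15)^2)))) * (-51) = -860625 / 152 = -5662.01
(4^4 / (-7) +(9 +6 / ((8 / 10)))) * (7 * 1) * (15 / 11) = -4215 / 22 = -191.59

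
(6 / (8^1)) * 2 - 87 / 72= 7 / 24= 0.29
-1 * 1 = -1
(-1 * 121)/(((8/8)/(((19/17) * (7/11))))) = -1463/17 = -86.06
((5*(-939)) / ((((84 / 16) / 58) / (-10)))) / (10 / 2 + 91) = 226925 / 42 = 5402.98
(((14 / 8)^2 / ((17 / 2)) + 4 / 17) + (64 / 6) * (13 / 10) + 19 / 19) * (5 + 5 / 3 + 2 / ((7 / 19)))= 4005961 / 21420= 187.02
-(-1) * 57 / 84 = 19 / 28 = 0.68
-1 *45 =-45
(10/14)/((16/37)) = 185/112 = 1.65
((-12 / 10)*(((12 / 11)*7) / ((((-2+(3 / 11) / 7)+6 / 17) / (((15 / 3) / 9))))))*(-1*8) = -53312 / 2105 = -25.33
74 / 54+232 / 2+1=118.37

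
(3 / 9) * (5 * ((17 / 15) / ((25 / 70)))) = 238 / 45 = 5.29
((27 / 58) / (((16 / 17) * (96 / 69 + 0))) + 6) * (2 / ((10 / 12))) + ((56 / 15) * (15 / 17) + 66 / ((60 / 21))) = 26281127 / 631040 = 41.65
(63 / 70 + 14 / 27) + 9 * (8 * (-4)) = -77377 / 270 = -286.58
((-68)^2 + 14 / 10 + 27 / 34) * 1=786453 / 170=4626.19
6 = 6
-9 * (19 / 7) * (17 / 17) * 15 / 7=-2565 / 49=-52.35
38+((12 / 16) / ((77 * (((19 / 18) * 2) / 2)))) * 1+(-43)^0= 114141 / 2926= 39.01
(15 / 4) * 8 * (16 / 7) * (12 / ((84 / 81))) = 38880 / 49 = 793.47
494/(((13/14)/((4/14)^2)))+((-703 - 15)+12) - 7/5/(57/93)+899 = 234.14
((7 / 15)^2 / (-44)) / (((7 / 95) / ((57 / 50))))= -2527 / 33000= -0.08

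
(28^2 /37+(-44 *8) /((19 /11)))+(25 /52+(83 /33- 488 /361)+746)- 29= 12286452773 /22920612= 536.04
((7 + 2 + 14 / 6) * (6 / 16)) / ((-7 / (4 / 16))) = -17 / 112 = -0.15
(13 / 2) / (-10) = -0.65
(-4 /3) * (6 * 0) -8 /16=-1 /2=-0.50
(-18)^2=324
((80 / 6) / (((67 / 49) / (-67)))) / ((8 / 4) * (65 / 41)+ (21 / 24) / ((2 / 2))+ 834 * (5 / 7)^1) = -4500160 / 4131147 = -1.09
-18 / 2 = -9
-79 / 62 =-1.27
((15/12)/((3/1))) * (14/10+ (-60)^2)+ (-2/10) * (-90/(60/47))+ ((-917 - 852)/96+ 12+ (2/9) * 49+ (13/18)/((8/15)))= 1520.50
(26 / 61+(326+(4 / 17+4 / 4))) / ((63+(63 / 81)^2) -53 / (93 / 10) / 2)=853200135 / 158201609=5.39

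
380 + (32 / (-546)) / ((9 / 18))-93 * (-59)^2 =-88275401 / 273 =-323353.12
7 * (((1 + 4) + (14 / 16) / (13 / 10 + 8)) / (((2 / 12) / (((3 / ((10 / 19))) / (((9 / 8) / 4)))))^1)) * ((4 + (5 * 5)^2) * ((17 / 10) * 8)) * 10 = 34496131264 / 93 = 370926142.62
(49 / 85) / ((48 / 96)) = 98 / 85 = 1.15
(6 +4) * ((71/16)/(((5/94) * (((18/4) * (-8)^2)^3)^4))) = 3337/1302476344580355590282306125824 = 0.00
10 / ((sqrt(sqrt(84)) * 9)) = 5 * sqrt(2) * 21^(3 / 4) / 189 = 0.37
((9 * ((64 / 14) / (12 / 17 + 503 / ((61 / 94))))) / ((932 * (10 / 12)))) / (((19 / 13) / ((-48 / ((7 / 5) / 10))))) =-1397710080 / 87260096749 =-0.02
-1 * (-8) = 8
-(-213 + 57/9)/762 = 310/1143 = 0.27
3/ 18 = 1/ 6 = 0.17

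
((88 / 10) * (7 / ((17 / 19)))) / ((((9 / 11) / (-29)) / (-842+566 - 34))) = 115740856 / 153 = 756476.18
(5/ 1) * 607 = 3035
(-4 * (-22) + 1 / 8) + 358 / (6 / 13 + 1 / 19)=796943 / 1016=784.39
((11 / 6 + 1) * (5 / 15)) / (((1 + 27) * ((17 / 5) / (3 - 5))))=-5 / 252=-0.02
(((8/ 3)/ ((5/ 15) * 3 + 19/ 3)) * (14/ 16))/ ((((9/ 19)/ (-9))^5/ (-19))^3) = 728891452085378690729887/ 22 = 33131429640244485942267.59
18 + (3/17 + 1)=19.18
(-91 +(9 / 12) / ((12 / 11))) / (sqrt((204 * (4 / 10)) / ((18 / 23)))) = -85 * sqrt(5865) / 736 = -8.84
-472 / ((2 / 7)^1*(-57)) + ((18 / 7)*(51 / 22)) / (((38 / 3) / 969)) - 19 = 4090565 / 8778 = 466.00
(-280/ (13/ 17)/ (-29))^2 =22657600/ 142129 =159.42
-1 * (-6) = 6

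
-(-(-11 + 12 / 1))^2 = -1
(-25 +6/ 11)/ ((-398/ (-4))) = -538/ 2189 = -0.25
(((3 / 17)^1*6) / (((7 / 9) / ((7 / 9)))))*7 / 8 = 63 / 68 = 0.93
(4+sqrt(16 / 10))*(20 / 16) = sqrt(10) / 2+5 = 6.58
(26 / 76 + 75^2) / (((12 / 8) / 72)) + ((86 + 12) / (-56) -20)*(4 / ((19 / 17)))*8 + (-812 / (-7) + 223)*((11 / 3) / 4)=20497537 / 76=269704.43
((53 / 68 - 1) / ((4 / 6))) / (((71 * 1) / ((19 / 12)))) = -285 / 38624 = -0.01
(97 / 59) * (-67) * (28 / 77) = -25996 / 649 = -40.06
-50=-50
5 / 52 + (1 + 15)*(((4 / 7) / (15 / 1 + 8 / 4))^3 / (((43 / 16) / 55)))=409167425 / 3768015524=0.11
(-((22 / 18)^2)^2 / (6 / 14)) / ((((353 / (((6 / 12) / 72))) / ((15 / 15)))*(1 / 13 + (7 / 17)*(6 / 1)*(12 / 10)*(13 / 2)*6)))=-113248135 / 127916281303344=-0.00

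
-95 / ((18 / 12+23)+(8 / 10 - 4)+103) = -950 / 1243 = -0.76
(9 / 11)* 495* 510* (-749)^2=115874756550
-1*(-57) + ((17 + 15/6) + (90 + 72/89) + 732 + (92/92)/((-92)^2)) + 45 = 711344273/753296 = 944.31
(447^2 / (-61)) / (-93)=66603 / 1891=35.22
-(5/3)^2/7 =-0.40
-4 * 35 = -140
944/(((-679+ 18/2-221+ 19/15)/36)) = -254880/6673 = -38.20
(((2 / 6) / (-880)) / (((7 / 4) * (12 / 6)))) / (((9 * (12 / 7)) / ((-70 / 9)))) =7 / 128304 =0.00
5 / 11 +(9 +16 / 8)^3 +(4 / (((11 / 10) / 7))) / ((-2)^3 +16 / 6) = 29187 / 22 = 1326.68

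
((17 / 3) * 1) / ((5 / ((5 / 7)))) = 17 / 21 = 0.81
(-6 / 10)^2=0.36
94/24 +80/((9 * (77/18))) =5539/924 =5.99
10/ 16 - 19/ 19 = -3/ 8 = -0.38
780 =780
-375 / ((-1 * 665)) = 75 / 133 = 0.56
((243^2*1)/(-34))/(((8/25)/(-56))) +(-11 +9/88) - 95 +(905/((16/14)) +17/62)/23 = 81027174003/266662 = 303857.22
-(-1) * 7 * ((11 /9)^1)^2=847 /81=10.46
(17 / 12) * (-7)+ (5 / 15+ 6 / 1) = -43 / 12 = -3.58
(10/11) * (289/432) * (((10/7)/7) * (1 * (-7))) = -7225/8316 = -0.87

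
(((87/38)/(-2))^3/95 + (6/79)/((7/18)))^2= 17137460523050043201/531837586432529305600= 0.03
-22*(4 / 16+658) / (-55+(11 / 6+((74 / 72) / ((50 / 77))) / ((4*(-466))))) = 4417120800 / 16217059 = 272.37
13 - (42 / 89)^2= 101209 / 7921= 12.78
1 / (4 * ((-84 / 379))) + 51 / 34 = 125 / 336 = 0.37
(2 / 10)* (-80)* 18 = -288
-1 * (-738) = 738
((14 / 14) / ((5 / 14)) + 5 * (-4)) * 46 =-3956 / 5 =-791.20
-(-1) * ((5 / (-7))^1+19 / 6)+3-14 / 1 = -359 / 42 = -8.55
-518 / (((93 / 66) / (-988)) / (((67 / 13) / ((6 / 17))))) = 493241672 / 93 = 5303673.89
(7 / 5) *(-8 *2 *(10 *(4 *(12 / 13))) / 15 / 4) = -896 / 65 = -13.78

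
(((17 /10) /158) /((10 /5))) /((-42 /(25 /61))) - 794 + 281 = -830641477 /1619184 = -513.00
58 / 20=29 / 10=2.90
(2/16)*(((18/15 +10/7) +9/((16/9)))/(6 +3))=4307/40320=0.11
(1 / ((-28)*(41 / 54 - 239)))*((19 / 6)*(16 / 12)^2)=76 / 90055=0.00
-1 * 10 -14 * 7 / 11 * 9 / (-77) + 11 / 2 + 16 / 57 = -43837 / 13794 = -3.18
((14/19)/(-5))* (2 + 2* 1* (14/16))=-21/38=-0.55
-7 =-7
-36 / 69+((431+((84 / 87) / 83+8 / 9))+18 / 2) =440.38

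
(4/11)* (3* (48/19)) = 576/209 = 2.76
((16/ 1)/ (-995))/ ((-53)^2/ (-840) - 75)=2688/ 13095991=0.00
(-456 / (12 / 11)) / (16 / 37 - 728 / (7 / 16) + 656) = 7733 / 18640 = 0.41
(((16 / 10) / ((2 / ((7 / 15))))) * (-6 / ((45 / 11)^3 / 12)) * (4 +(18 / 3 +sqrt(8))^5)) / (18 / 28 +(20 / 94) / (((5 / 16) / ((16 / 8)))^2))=-1058580545792 / 935155125 -3697577117696 * sqrt(2) / 4675775625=-2250.34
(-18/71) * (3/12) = -9/142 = -0.06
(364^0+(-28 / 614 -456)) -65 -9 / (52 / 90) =-535.62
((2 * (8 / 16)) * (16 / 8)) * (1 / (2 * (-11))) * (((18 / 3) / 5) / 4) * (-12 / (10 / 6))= 0.20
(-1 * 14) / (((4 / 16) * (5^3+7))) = -14 / 33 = -0.42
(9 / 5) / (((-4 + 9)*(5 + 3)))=9 / 200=0.04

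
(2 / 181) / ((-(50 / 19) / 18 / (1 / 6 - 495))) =169233 / 4525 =37.40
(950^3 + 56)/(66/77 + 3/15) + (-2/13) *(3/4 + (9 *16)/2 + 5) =780211289453/962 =811030446.42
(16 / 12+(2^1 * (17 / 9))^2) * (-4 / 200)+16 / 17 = 21656 / 34425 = 0.63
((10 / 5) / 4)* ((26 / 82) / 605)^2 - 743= -914318004981 / 1230576050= -743.00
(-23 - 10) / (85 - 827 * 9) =33 / 7358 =0.00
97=97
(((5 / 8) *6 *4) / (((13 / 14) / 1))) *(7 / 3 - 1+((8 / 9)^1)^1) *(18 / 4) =2100 / 13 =161.54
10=10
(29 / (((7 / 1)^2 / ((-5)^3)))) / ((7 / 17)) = -61625 / 343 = -179.66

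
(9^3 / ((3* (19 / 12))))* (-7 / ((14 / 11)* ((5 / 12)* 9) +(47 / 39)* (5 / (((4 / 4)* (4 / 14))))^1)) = -41.54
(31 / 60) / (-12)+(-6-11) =-12271 / 720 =-17.04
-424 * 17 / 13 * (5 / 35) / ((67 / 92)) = -663136 / 6097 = -108.76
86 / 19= 4.53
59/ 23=2.57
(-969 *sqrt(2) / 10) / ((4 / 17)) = -16473 *sqrt(2) / 40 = -582.41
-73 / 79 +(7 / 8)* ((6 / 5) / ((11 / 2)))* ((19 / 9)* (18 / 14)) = -3527 / 8690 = -0.41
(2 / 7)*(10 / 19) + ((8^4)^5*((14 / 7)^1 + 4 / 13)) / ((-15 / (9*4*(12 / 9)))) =-14720501770820222189308 / 1729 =-8513881880173639207.23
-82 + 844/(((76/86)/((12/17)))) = 191266/323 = 592.15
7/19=0.37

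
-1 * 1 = -1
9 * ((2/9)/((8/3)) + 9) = 327/4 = 81.75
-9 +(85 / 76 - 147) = -154.88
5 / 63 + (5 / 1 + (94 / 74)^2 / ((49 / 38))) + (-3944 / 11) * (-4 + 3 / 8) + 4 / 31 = 268906797937 / 205871589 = 1306.19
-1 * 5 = -5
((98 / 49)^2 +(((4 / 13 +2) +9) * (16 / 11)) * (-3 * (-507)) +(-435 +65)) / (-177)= -90386 / 649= -139.27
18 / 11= 1.64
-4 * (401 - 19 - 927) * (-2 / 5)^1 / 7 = -872 / 7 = -124.57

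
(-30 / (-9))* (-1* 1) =-10 / 3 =-3.33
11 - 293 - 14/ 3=-860/ 3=-286.67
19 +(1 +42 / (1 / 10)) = 440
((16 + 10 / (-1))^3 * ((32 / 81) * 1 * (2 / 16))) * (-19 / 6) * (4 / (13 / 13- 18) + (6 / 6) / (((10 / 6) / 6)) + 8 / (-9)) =-575776 / 6885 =-83.63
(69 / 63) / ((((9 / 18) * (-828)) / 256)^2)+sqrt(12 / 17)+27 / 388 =7413313 / 15179724+2 * sqrt(51) / 17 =1.33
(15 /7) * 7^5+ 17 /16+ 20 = 576577 /16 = 36036.06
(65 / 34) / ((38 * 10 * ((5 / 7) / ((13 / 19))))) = 1183 / 245480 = 0.00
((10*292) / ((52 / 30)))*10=219000 / 13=16846.15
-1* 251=-251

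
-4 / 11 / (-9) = 4 / 99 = 0.04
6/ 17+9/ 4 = 177/ 68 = 2.60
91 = 91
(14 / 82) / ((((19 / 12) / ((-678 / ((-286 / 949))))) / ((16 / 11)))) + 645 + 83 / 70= 6591815107 / 6598130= 999.04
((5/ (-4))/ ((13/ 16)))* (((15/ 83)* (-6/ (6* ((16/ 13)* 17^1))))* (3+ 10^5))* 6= 22500675/ 2822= 7973.31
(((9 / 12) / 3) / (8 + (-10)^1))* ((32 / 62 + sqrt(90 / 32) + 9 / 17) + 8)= -4767 / 4216 - 3* sqrt(5) / 32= -1.34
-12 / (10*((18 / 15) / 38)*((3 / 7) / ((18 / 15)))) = -532 / 5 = -106.40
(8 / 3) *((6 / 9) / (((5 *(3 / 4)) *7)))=64 / 945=0.07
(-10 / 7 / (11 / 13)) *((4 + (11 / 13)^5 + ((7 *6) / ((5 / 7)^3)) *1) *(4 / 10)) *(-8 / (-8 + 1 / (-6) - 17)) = -1066487967936 / 41509843375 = -25.69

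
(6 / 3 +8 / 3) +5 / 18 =89 / 18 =4.94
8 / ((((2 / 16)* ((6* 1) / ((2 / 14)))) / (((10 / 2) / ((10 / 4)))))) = 64 / 21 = 3.05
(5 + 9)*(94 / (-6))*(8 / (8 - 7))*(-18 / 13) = 31584 / 13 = 2429.54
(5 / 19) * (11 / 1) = 55 / 19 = 2.89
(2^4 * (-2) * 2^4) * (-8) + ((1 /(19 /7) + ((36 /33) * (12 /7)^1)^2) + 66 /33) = 462079285 /112651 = 4101.87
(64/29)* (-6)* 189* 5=-362880/29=-12513.10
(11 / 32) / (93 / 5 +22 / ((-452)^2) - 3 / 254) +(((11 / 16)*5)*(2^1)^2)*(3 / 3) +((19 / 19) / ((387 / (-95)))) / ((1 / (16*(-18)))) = 4379367970605 / 51847599031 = 84.47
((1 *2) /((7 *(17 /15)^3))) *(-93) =-627750 /34391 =-18.25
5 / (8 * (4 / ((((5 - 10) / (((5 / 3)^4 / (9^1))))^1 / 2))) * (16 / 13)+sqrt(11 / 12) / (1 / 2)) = -6065280000 / 16054683727 - 149689215 * sqrt(33) / 16054683727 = -0.43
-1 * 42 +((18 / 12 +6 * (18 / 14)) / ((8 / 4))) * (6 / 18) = -1133 / 28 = -40.46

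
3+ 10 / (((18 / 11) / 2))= 137 / 9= 15.22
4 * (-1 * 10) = -40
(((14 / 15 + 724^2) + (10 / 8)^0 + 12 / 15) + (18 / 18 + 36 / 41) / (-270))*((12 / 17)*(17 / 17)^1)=682665706 / 1845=370008.51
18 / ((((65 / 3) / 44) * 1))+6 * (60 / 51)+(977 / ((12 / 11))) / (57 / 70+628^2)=7983016687649 / 183033992310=43.61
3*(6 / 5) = 3.60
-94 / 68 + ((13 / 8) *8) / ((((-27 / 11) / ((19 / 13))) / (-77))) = 545893 / 918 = 594.65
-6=-6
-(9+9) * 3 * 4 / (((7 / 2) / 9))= -3888 / 7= -555.43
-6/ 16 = -3/ 8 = -0.38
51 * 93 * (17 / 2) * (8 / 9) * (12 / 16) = 26877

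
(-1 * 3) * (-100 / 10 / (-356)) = -15 / 178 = -0.08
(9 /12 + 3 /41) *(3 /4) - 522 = -521.38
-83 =-83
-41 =-41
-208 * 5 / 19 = -54.74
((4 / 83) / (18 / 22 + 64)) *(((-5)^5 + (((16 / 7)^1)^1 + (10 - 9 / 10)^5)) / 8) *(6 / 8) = 4.13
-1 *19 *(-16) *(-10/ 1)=-3040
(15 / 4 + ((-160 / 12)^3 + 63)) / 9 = -248791 / 972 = -255.96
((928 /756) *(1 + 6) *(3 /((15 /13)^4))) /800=828269 /45562500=0.02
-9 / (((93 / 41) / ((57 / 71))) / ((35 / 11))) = -245385 / 24211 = -10.14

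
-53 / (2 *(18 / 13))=-689 / 36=-19.14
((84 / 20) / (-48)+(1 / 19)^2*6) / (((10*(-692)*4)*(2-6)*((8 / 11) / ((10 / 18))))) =-22517 / 46045347840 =-0.00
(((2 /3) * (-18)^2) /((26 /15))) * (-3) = -373.85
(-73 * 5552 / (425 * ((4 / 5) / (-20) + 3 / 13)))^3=-18283402604698177024 / 146363183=-124918044483.21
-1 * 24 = -24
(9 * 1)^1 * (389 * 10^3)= 3501000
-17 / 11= -1.55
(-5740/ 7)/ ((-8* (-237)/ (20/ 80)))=-205/ 1896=-0.11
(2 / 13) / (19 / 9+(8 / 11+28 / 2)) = 198 / 21671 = 0.01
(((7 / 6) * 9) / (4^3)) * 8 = 21 / 16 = 1.31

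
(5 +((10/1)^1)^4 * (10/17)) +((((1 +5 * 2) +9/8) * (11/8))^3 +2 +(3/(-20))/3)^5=140824691811534071763090034508907212528824371183183/65765564587035827104015974400000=2141313508001031140.02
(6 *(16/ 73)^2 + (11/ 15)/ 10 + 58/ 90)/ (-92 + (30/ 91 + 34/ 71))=-15586949287/ 1412902283400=-0.01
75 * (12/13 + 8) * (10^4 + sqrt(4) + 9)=87095700/13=6699669.23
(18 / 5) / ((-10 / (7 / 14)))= -9 / 50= -0.18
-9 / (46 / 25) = -225 / 46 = -4.89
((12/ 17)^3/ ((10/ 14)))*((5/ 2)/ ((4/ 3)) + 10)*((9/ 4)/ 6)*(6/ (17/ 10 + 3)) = 646380/ 230911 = 2.80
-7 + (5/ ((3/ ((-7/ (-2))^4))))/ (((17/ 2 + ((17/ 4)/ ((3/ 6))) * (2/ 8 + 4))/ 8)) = 5789/ 153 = 37.84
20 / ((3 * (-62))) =-10 / 93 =-0.11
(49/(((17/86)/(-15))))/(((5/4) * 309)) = -16856/1751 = -9.63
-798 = -798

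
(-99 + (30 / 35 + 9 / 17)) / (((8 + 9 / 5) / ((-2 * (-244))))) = -4860.75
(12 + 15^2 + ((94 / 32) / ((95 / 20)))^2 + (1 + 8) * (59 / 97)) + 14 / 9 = 1232435945 / 5042448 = 244.41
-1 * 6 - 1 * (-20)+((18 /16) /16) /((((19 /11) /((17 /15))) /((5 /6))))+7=102331 /4864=21.04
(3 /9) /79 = 1 /237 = 0.00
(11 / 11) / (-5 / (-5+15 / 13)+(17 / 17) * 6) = 10 / 73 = 0.14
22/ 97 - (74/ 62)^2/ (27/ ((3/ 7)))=1199153/ 5872671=0.20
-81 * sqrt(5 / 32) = -81 * sqrt(10) / 8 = -32.02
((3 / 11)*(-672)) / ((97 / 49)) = -98784 / 1067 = -92.58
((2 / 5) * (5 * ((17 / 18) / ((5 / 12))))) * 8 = 544 / 15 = 36.27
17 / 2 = 8.50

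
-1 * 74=-74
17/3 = 5.67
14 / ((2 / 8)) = 56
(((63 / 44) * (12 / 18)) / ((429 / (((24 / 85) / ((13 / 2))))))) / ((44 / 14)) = 588 / 19119815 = 0.00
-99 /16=-6.19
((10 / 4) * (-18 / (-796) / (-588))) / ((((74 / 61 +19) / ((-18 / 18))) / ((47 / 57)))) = 14335 / 3654986832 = 0.00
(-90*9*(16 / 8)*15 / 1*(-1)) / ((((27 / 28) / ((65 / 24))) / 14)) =955500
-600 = -600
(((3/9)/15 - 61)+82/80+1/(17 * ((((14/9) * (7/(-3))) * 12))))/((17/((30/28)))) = -4494761/1189524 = -3.78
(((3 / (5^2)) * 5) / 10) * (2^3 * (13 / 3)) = 52 / 25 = 2.08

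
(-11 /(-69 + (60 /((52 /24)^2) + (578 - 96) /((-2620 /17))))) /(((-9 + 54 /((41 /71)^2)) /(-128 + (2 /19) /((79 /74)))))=-5420088576760 /34965675548919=-0.16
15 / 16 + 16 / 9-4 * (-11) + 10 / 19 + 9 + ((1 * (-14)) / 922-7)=62089073 / 1261296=49.23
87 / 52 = 1.67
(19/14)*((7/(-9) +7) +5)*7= 1919/18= 106.61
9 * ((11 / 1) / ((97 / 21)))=2079 / 97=21.43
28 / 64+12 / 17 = 311 / 272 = 1.14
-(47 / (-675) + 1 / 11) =-158 / 7425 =-0.02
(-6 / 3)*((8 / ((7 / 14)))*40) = -1280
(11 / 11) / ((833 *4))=1 / 3332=0.00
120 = 120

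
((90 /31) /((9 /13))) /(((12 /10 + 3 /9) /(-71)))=-138450 /713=-194.18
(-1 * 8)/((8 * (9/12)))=-1.33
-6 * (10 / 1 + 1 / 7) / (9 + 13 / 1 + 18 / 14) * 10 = -4260 / 163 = -26.13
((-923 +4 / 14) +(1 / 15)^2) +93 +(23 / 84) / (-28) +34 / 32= -36543779 / 44100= -828.66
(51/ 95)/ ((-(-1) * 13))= 51/ 1235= 0.04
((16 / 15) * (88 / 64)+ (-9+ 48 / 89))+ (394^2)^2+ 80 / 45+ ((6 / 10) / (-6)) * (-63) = 193026707733641 / 8010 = 24098215697.08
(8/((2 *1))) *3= 12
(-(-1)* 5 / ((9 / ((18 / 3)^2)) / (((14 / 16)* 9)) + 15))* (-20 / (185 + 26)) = -6300 / 199817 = -0.03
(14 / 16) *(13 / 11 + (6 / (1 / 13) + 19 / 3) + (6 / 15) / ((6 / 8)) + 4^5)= 641053 / 660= 971.29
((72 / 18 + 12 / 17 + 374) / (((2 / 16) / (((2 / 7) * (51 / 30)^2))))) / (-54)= -72964 / 1575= -46.33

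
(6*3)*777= 13986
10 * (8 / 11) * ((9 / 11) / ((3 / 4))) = 960 / 121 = 7.93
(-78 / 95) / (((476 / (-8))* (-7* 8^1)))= -39 / 158270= -0.00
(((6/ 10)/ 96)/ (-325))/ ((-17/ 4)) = 1/ 221000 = 0.00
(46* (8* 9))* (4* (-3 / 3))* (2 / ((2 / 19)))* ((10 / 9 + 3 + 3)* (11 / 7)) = -19689472 / 7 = -2812781.71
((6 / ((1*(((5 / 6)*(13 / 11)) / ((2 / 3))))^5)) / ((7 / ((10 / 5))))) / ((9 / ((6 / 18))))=659664896 / 73098309375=0.01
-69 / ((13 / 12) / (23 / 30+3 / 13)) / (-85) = 53682 / 71825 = 0.75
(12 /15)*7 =5.60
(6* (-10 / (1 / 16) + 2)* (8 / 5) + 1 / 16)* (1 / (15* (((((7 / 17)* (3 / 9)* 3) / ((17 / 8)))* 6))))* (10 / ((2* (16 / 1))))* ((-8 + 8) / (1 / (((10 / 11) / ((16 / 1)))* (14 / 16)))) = 0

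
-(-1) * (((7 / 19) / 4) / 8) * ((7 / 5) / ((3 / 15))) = 49 / 608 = 0.08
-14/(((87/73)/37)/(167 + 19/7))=-2139192/29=-73765.24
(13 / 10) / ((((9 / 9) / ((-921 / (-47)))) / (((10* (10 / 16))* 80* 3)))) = 1795950 / 47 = 38211.70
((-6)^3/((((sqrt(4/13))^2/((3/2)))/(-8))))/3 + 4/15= 42124/15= 2808.27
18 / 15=6 / 5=1.20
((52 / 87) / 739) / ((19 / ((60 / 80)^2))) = 39 / 1628756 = 0.00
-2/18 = -1/9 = -0.11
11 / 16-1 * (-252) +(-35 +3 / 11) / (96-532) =4849085 / 19184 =252.77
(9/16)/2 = 9/32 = 0.28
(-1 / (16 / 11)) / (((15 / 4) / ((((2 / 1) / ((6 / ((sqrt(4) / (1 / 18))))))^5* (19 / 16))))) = -270864 / 5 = -54172.80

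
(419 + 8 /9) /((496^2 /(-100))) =-94475 /553536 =-0.17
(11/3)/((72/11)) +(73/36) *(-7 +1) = -2507/216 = -11.61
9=9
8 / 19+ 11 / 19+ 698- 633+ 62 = 128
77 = 77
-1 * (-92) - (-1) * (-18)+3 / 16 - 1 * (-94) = 2691 / 16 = 168.19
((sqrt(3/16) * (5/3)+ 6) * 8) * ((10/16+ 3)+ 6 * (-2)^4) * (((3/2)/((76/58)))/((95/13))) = 300469 * sqrt(3)/5776+ 2704221/3610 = 839.19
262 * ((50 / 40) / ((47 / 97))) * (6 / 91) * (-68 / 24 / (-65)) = 216019 / 111202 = 1.94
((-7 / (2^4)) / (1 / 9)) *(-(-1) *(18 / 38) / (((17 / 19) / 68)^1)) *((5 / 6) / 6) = -315 / 16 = -19.69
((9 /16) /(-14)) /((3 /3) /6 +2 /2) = -27 /784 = -0.03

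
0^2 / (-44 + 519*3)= 0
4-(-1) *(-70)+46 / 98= -65.53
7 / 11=0.64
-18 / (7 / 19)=-342 / 7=-48.86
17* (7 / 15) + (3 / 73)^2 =634286 / 79935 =7.94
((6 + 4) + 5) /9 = 5 /3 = 1.67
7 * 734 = 5138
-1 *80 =-80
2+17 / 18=53 / 18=2.94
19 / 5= 3.80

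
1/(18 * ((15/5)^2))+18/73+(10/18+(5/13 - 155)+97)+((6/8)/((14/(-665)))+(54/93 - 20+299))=3567708901/19063512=187.15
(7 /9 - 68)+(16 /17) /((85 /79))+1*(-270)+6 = -4296169 /13005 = -330.35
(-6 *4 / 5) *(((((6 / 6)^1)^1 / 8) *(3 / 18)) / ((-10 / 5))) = 1 / 20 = 0.05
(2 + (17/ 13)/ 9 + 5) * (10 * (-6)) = -16720/ 39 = -428.72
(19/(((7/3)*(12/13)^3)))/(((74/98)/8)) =292201/2664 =109.69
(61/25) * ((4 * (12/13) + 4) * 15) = 3660/13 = 281.54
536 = 536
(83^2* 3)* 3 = 62001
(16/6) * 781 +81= 6491/3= 2163.67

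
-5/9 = -0.56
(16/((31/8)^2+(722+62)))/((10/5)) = 512/51137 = 0.01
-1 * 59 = -59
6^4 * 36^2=1679616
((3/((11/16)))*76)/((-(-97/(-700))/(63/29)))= -160876800/30943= -5199.13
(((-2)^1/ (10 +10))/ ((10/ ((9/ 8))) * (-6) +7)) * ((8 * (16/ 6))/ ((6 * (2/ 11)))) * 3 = 88/ 695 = 0.13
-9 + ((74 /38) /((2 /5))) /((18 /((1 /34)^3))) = -241955239 /26883936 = -9.00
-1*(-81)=81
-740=-740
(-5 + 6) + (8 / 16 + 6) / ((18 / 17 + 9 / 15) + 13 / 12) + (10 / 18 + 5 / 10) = 222829 / 50346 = 4.43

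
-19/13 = -1.46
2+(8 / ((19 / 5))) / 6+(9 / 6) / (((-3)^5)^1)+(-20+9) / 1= -26641 / 3078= -8.66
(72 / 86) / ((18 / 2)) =4 / 43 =0.09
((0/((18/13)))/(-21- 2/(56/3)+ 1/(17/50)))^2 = 0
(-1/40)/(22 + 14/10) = -1/936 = -0.00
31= 31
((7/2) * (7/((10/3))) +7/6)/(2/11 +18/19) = 106799/14160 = 7.54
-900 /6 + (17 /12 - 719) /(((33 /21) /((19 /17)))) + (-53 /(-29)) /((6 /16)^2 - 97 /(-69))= -292944426671 /444404004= -659.18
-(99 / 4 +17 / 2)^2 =-17689 / 16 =-1105.56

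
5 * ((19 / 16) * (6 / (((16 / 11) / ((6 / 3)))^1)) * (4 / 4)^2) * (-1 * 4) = -3135 / 16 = -195.94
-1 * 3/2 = -3/2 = -1.50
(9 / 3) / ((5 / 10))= 6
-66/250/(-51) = 11/2125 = 0.01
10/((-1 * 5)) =-2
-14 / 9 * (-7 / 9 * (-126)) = -1372 / 9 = -152.44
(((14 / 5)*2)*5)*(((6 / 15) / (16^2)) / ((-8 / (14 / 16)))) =-49 / 10240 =-0.00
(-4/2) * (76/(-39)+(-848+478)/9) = 10076/117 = 86.12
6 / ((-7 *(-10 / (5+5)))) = 6 / 7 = 0.86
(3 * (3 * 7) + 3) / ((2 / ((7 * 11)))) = 2541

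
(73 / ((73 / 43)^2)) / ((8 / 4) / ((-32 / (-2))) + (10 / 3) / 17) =754392 / 9563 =78.89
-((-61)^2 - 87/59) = -219452/59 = -3719.53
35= 35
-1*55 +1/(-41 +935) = -49169/894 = -55.00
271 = 271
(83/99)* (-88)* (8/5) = -5312/45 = -118.04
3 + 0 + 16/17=67/17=3.94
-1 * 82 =-82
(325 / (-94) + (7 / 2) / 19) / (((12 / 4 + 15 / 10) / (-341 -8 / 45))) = 89753638 / 361665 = 248.17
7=7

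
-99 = -99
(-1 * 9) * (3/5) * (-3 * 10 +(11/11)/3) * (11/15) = 2937/25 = 117.48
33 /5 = 6.60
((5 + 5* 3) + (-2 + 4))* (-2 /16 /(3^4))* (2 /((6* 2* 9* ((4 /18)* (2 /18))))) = -11 /432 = -0.03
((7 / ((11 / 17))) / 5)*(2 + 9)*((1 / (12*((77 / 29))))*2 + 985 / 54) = 646901 / 1485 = 435.62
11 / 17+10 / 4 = 107 / 34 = 3.15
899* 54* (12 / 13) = 582552 / 13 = 44811.69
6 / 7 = 0.86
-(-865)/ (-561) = -1.54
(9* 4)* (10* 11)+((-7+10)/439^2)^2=3960.00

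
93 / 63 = 31 / 21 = 1.48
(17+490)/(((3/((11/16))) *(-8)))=-1859/128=-14.52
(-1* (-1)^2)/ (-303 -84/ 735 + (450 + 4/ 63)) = -315/ 46289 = -0.01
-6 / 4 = -3 / 2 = -1.50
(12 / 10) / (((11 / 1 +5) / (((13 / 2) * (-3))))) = -117 / 80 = -1.46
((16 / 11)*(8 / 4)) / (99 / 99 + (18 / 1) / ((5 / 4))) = 160 / 847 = 0.19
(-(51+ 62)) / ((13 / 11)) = -1243 / 13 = -95.62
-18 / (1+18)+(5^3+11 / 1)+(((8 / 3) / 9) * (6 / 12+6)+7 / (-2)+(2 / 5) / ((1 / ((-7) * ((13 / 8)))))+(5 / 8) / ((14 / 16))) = 9310949 / 71820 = 129.64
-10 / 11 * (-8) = 80 / 11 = 7.27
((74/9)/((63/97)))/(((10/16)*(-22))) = -28712/31185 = -0.92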